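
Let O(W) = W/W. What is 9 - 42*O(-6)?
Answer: -33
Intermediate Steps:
O(W) = 1
9 - 42*O(-6) = 9 - 42*1 = 9 - 42 = -33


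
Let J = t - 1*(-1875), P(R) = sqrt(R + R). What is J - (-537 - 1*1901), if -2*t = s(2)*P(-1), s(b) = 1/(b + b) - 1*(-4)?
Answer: 4313 - 17*I*sqrt(2)/8 ≈ 4313.0 - 3.0052*I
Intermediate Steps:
P(R) = sqrt(2)*sqrt(R) (P(R) = sqrt(2*R) = sqrt(2)*sqrt(R))
s(b) = 4 + 1/(2*b) (s(b) = 1/(2*b) + 4 = 4 + 1/(2*b))
t = -17*I*sqrt(2)/8 (t = -(4 + (1/2)/2)*sqrt(2)*sqrt(-1)/2 = -(4 + (1/2)*(1/2))*sqrt(2)*I/2 = -(4 + 1/4)*I*sqrt(2)/2 = -17*I*sqrt(2)/8 ≈ -3.0052*I)
J = 1875 - 17*I*sqrt(2)/8 (J = -17*I*sqrt(2)/8 - 1*(-1875) = -17*I*sqrt(2)/8 + 1875 = 1875 - 17*I*sqrt(2)/8 ≈ 1875.0 - 3.0052*I)
J - (-537 - 1*1901) = (1875 - 17*I*sqrt(2)/8) - (-537 - 1*1901) = (1875 - 17*I*sqrt(2)/8) - (-537 - 1901) = (1875 - 17*I*sqrt(2)/8) - 1*(-2438) = (1875 - 17*I*sqrt(2)/8) + 2438 = 4313 - 17*I*sqrt(2)/8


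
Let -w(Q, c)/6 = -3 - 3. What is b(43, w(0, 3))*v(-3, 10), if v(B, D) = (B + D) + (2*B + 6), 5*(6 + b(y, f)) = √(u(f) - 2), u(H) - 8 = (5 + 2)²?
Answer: -42 + 7*√55/5 ≈ -31.617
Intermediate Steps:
w(Q, c) = 36 (w(Q, c) = -6*(-3 - 3) = -6*(-6) = 36)
u(H) = 57 (u(H) = 8 + (5 + 2)² = 8 + 7² = 8 + 49 = 57)
b(y, f) = -6 + √55/5 (b(y, f) = -6 + √(57 - 2)/5 = -6 + √55/5)
v(B, D) = 6 + D + 3*B (v(B, D) = (B + D) + (6 + 2*B) = 6 + D + 3*B)
b(43, w(0, 3))*v(-3, 10) = (-6 + √55/5)*(6 + 10 + 3*(-3)) = (-6 + √55/5)*(6 + 10 - 9) = (-6 + √55/5)*7 = -42 + 7*√55/5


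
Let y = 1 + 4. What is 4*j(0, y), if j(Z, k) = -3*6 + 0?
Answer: -72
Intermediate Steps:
y = 5
j(Z, k) = -18 (j(Z, k) = -18 + 0 = -18)
4*j(0, y) = 4*(-18) = -72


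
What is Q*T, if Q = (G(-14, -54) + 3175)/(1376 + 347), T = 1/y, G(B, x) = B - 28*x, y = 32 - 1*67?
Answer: -4673/60305 ≈ -0.077489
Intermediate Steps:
y = -35 (y = 32 - 67 = -35)
T = -1/35 (T = 1/(-35) = -1/35 ≈ -0.028571)
Q = 4673/1723 (Q = ((-14 - 28*(-54)) + 3175)/(1376 + 347) = ((-14 + 1512) + 3175)/1723 = (1498 + 3175)*(1/1723) = 4673*(1/1723) = 4673/1723 ≈ 2.7121)
Q*T = (4673/1723)*(-1/35) = -4673/60305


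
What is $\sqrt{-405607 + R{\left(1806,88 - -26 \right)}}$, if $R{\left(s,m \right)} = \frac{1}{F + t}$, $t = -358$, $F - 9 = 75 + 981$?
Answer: $\frac{146 i \sqrt{9511271}}{707} \approx 636.87 i$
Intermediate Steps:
$F = 1065$ ($F = 9 + \left(75 + 981\right) = 9 + 1056 = 1065$)
$R{\left(s,m \right)} = \frac{1}{707}$ ($R{\left(s,m \right)} = \frac{1}{1065 - 358} = \frac{1}{707}$)
$\sqrt{-405607 + R{\left(1806,88 - -26 \right)}} = \sqrt{-405607 + \frac{1}{707}} = \sqrt{- \frac{286764148}{707}} = \frac{146 i \sqrt{9511271}}{707}$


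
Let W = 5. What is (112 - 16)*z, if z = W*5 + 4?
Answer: 2784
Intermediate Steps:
z = 29 (z = 5*5 + 4 = 25 + 4 = 29)
(112 - 16)*z = (112 - 16)*29 = 96*29 = 2784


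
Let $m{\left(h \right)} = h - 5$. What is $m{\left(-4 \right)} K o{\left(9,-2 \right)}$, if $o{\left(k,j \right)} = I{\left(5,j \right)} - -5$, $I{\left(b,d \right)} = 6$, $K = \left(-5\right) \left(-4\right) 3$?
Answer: $-5940$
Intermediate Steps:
$K = 60$ ($K = 20 \cdot 3 = 60$)
$m{\left(h \right)} = -5 + h$
$o{\left(k,j \right)} = 11$ ($o{\left(k,j \right)} = 6 - -5 = 6 + 5 = 11$)
$m{\left(-4 \right)} K o{\left(9,-2 \right)} = \left(-5 - 4\right) 60 \cdot 11 = \left(-9\right) 60 \cdot 11 = \left(-540\right) 11 = -5940$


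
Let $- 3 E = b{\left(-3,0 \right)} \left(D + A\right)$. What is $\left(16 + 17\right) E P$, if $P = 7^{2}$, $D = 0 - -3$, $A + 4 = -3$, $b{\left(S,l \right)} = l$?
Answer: $0$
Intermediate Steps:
$A = -7$ ($A = -4 - 3 = -7$)
$D = 3$ ($D = 0 + 3 = 3$)
$E = 0$ ($E = - \frac{0 \left(3 - 7\right)}{3} = - \frac{0 \left(-4\right)}{3} = \left(- \frac{1}{3}\right) 0 = 0$)
$P = 49$
$\left(16 + 17\right) E P = \left(16 + 17\right) 0 \cdot 49 = 33 \cdot 0 \cdot 49 = 0 \cdot 49 = 0$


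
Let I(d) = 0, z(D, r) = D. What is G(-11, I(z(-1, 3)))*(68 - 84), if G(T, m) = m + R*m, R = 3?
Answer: 0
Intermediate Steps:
G(T, m) = 4*m (G(T, m) = m + 3*m = 4*m)
G(-11, I(z(-1, 3)))*(68 - 84) = (4*0)*(68 - 84) = 0*(-16) = 0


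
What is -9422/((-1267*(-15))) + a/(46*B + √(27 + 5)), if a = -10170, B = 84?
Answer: -70125793/22420470 + 45*√2/16516 ≈ -3.1239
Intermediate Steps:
-9422/((-1267*(-15))) + a/(46*B + √(27 + 5)) = -9422/((-1267*(-15))) - 10170/(46*84 + √(27 + 5)) = -9422/19005 - 10170/(3864 + √32) = -9422*1/19005 - 10170/(3864 + 4*√2) = -1346/2715 - 10170/(3864 + 4*√2)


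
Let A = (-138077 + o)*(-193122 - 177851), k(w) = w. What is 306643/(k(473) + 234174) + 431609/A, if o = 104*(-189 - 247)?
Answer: 2980770106128006/2280910923216793 ≈ 1.3068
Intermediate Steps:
o = -45344 (o = 104*(-436) = -45344)
A = 68044238633 (A = (-138077 - 45344)*(-193122 - 177851) = -183421*(-370973) = 68044238633)
306643/(k(473) + 234174) + 431609/A = 306643/(473 + 234174) + 431609/68044238633 = 306643/234647 + 431609*(1/68044238633) = 306643*(1/234647) + 431609/68044238633 = 306643/234647 + 431609/68044238633 = 2980770106128006/2280910923216793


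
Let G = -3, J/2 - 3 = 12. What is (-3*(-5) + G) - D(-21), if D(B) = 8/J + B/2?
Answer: 667/30 ≈ 22.233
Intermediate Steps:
J = 30 (J = 6 + 2*12 = 6 + 24 = 30)
D(B) = 4/15 + B/2 (D(B) = 8/30 + B/2 = 8*(1/30) + B*(1/2) = 4/15 + B/2)
(-3*(-5) + G) - D(-21) = (-3*(-5) - 3) - (4/15 + (1/2)*(-21)) = (15 - 3) - (4/15 - 21/2) = 12 - 1*(-307/30) = 12 + 307/30 = 667/30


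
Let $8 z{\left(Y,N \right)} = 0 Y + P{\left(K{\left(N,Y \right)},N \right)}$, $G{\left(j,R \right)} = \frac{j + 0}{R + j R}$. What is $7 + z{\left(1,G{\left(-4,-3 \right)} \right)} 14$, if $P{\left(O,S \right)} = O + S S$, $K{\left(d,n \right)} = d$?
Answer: $\frac{532}{81} \approx 6.5679$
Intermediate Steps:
$P{\left(O,S \right)} = O + S^{2}$
$G{\left(j,R \right)} = \frac{j}{R + R j}$
$z{\left(Y,N \right)} = \frac{N}{8} + \frac{N^{2}}{8}$ ($z{\left(Y,N \right)} = \frac{0 Y + \left(N + N^{2}\right)}{8} = \frac{0 + \left(N + N^{2}\right)}{8} = \frac{N + N^{2}}{8} = \frac{N}{8} + \frac{N^{2}}{8}$)
$7 + z{\left(1,G{\left(-4,-3 \right)} \right)} 14 = 7 + \frac{- \frac{4}{\left(-3\right) \left(1 - 4\right)} \left(1 - \frac{4}{\left(-3\right) \left(1 - 4\right)}\right)}{8} \cdot 14 = 7 + \frac{\left(-4\right) \left(- \frac{1}{3}\right) \frac{1}{-3} \left(1 - - \frac{4}{3 \left(-3\right)}\right)}{8} \cdot 14 = 7 + \frac{\left(-4\right) \left(- \frac{1}{3}\right) \left(- \frac{1}{3}\right) \left(1 - \left(- \frac{4}{3}\right) \left(- \frac{1}{3}\right)\right)}{8} \cdot 14 = 7 + \frac{1}{8} \left(- \frac{4}{9}\right) \left(1 - \frac{4}{9}\right) 14 = 7 + \frac{1}{8} \left(- \frac{4}{9}\right) \frac{5}{9} \cdot 14 = 7 - \frac{35}{81} = \frac{532}{81}$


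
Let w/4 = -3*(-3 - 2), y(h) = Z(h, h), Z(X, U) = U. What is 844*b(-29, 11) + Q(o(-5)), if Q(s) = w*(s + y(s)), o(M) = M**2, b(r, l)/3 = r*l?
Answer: -804708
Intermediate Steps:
y(h) = h
w = 60 (w = 4*(-3*(-3 - 2)) = 4*(-3*(-5)) = 4*15 = 60)
b(r, l) = 3*l*r (b(r, l) = 3*(r*l) = 3*(l*r) = 3*l*r)
Q(s) = 120*s (Q(s) = 60*(s + s) = 60*(2*s) = 120*s)
844*b(-29, 11) + Q(o(-5)) = 844*(3*11*(-29)) + 120*(-5)**2 = 844*(-957) + 120*25 = -807708 + 3000 = -804708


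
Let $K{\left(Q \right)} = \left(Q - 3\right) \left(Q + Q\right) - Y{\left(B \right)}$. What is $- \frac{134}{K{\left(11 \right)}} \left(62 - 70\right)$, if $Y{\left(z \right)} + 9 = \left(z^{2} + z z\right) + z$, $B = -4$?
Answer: $\frac{1072}{157} \approx 6.828$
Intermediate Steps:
$Y{\left(z \right)} = -9 + z + 2 z^{2}$ ($Y{\left(z \right)} = -9 + \left(\left(z^{2} + z z\right) + z\right) = -9 + \left(\left(z^{2} + z^{2}\right) + z\right) = -9 + \left(2 z^{2} + z\right) = -9 + \left(z + 2 z^{2}\right) = -9 + z + 2 z^{2}$)
$K{\left(Q \right)} = -19 + 2 Q \left(-3 + Q\right)$ ($K{\left(Q \right)} = \left(Q - 3\right) \left(Q + Q\right) - \left(-9 - 4 + 2 \left(-4\right)^{2}\right) = \left(-3 + Q\right) 2 Q - \left(-9 - 4 + 2 \cdot 16\right) = 2 Q \left(-3 + Q\right) - \left(-9 - 4 + 32\right) = 2 Q \left(-3 + Q\right) - 19 = -19 + 2 Q \left(-3 + Q\right)$)
$- \frac{134}{K{\left(11 \right)}} \left(62 - 70\right) = - \frac{134}{-19 - 66 + 2 \cdot 11^{2}} \left(62 - 70\right) = - \frac{134}{-19 - 66 + 2 \cdot 121} \left(-8\right) = - \frac{134}{-19 - 66 + 242} \left(-8\right) = - \frac{134}{157} \left(-8\right) = \left(-134\right) \frac{1}{157} \left(-8\right) = \left(- \frac{134}{157}\right) \left(-8\right) = \frac{1072}{157}$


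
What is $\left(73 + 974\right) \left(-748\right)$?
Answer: $-783156$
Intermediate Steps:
$\left(73 + 974\right) \left(-748\right) = 1047 \left(-748\right) = -783156$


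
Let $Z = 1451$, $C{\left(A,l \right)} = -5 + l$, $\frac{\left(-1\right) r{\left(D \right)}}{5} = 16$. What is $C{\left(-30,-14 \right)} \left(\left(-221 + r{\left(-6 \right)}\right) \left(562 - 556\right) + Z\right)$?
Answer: $6745$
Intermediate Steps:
$r{\left(D \right)} = -80$ ($r{\left(D \right)} = \left(-5\right) 16 = -80$)
$C{\left(-30,-14 \right)} \left(\left(-221 + r{\left(-6 \right)}\right) \left(562 - 556\right) + Z\right) = \left(-5 - 14\right) \left(\left(-221 - 80\right) \left(562 - 556\right) + 1451\right) = - 19 \left(\left(-301\right) 6 + 1451\right) = - 19 \left(-1806 + 1451\right) = \left(-19\right) \left(-355\right) = 6745$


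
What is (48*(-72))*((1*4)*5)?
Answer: -69120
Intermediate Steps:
(48*(-72))*((1*4)*5) = -13824*5 = -3456*20 = -69120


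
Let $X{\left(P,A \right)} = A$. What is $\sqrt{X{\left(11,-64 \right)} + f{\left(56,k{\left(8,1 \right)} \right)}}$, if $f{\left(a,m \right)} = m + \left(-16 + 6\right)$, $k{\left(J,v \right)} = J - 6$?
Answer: $6 i \sqrt{2} \approx 8.4853 i$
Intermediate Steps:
$k{\left(J,v \right)} = -6 + J$ ($k{\left(J,v \right)} = J - 6 = -6 + J$)
$f{\left(a,m \right)} = -10 + m$ ($f{\left(a,m \right)} = m - 10 = -10 + m$)
$\sqrt{X{\left(11,-64 \right)} + f{\left(56,k{\left(8,1 \right)} \right)}} = \sqrt{-64 + \left(-10 + \left(-6 + 8\right)\right)} = \sqrt{-64 + \left(-10 + 2\right)} = \sqrt{-64 - 8} = \sqrt{-72} = 6 i \sqrt{2}$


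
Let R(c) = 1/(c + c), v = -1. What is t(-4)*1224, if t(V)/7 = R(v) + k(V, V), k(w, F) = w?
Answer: -38556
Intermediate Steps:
R(c) = 1/(2*c)
t(V) = -7/2 + 7*V (t(V) = 7*((1/2)/(-1) + V) = 7*((1/2)*(-1) + V) = 7*(-1/2 + V) = -7/2 + 7*V)
t(-4)*1224 = (-7/2 + 7*(-4))*1224 = (-7/2 - 28)*1224 = -63/2*1224 = -38556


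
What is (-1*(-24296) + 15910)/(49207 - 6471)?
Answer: 20103/21368 ≈ 0.94080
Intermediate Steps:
(-1*(-24296) + 15910)/(49207 - 6471) = (24296 + 15910)/42736 = 40206*(1/42736) = 20103/21368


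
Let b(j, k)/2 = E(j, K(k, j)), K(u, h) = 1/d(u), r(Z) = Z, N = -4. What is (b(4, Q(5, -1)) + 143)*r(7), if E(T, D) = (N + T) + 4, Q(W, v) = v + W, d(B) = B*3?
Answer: 1057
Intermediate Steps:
d(B) = 3*B
Q(W, v) = W + v
K(u, h) = 1/(3*u)
E(T, D) = T (E(T, D) = (-4 + T) + 4 = T)
b(j, k) = 2*j
(b(4, Q(5, -1)) + 143)*r(7) = (2*4 + 143)*7 = (8 + 143)*7 = 151*7 = 1057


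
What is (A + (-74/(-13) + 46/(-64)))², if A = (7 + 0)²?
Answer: 504137209/173056 ≈ 2913.1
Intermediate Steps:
A = 49 (A = 7² = 49)
(A + (-74/(-13) + 46/(-64)))² = (49 + (-74/(-13) + 46/(-64)))² = (49 + (-74*(-1/13) + 46*(-1/64)))² = (49 + (74/13 - 23/32))² = (49 + 2069/416)² = (22453/416)² = 504137209/173056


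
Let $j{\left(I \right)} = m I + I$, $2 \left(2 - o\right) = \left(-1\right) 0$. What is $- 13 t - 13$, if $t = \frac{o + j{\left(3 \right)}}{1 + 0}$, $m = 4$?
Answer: $-234$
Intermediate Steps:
$o = 2$ ($o = 2 - \frac{\left(-1\right) 0}{2} = 2 - 0 = 2 + 0 = 2$)
$j{\left(I \right)} = 5 I$ ($j{\left(I \right)} = 4 I + I = 5 I$)
$t = 17$ ($t = \frac{2 + 5 \cdot 3}{1 + 0} = \frac{2 + 15}{1} = 17 \cdot 1 = 17$)
$- 13 t - 13 = \left(-13\right) 17 - 13 = -221 - 13 = -234$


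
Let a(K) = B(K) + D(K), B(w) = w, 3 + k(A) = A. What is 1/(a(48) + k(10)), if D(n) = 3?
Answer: 1/58 ≈ 0.017241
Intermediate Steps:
k(A) = -3 + A
a(K) = 3 + K (a(K) = K + 3 = 3 + K)
1/(a(48) + k(10)) = 1/((3 + 48) + (-3 + 10)) = 1/(51 + 7) = 1/58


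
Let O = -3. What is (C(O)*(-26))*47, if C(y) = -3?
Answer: 3666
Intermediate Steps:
(C(O)*(-26))*47 = -3*(-26)*47 = 78*47 = 3666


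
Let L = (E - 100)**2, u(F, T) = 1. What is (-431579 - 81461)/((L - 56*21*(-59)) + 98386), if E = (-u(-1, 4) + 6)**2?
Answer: -102608/34679 ≈ -2.9588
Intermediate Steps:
E = 25 (E = (-1*1 + 6)**2 = (-1 + 6)**2 = 5**2 = 25)
L = 5625 (L = (25 - 100)**2 = (-75)**2 = 5625)
(-431579 - 81461)/((L - 56*21*(-59)) + 98386) = (-431579 - 81461)/((5625 - 56*21*(-59)) + 98386) = -513040/((5625 - 1176*(-59)) + 98386) = -513040/((5625 + 69384) + 98386) = -513040/(75009 + 98386) = -513040/173395 = -513040*1/173395 = -102608/34679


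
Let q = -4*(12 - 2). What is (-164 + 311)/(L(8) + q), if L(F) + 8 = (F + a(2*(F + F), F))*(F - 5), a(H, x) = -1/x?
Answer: -392/65 ≈ -6.0308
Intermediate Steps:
q = -40 (q = -4*10 = -40)
L(F) = -8 + (-5 + F)*(F - 1/F) (L(F) = -8 + (F - 1/F)*(F - 5) = -8 + (F - 1/F)*(-5 + F) = -8 + (-5 + F)*(F - 1/F))
(-164 + 311)/(L(8) + q) = (-164 + 311)/((-9 + 8² - 5*8 + 5/8) - 40) = 147/((-9 + 64 - 40 + 5*(⅛)) - 40) = 147/((-9 + 64 - 40 + 5/8) - 40) = 147/(125/8 - 40) = 147/(-195/8) = 147*(-8/195) = -392/65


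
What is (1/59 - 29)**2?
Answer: 2924100/3481 ≈ 840.02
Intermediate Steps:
(1/59 - 29)**2 = (-1710/59)**2 = 2924100/3481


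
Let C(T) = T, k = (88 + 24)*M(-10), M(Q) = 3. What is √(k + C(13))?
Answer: √349 ≈ 18.682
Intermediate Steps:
k = 336 (k = (88 + 24)*3 = 112*3 = 336)
√(k + C(13)) = √(336 + 13) = √349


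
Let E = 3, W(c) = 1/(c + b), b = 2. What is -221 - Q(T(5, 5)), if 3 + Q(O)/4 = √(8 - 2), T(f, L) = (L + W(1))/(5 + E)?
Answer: -209 - 4*√6 ≈ -218.80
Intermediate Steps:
W(c) = 1/(2 + c) (W(c) = 1/(c + 2) = 1/(2 + c))
T(f, L) = 1/24 + L/8 (T(f, L) = (L + 1/(2 + 1))/(5 + 3) = (L + 1/3)/8 = (L + ⅓)*(⅛) = (⅓ + L)*(⅛) = 1/24 + L/8)
Q(O) = -12 + 4*√6 (Q(O) = -12 + 4*√(8 - 2) = -12 + 4*√6)
-221 - Q(T(5, 5)) = -221 - (-12 + 4*√6) = -221 + (12 - 4*√6) = -209 - 4*√6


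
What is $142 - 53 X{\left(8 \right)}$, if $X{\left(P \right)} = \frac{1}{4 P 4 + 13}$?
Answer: $\frac{19969}{141} \approx 141.62$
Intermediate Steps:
$X{\left(P \right)} = \frac{1}{13 + 16 P}$ ($X{\left(P \right)} = \frac{1}{16 P + 13} = \frac{1}{13 + 16 P}$)
$142 - 53 X{\left(8 \right)} = 142 - \frac{53}{13 + 16 \cdot 8} = 142 - \frac{53}{13 + 128} = 142 - \frac{53}{141} = \frac{19969}{141}$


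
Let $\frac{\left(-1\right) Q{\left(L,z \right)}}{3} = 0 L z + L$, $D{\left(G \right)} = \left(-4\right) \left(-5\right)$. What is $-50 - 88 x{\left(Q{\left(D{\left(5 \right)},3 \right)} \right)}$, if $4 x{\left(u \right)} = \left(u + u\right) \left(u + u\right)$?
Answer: $-316850$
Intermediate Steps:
$D{\left(G \right)} = 20$
$Q{\left(L,z \right)} = - 3 L$ ($Q{\left(L,z \right)} = - 3 \left(0 L z + L\right) = - 3 \left(0 z + L\right) = - 3 \left(0 + L\right) = - 3 L$)
$x{\left(u \right)} = u^{2}$ ($x{\left(u \right)} = \frac{\left(u + u\right) \left(u + u\right)}{4} = \frac{2 u 2 u}{4} = \frac{4 u^{2}}{4} = u^{2}$)
$-50 - 88 x{\left(Q{\left(D{\left(5 \right)},3 \right)} \right)} = -50 - 88 \left(\left(-3\right) 20\right)^{2} = -50 - 88 \left(-60\right)^{2} = -50 - 316800 = -316850$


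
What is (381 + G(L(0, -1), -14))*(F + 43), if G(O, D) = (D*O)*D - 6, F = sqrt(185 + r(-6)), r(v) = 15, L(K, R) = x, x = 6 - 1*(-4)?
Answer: 100405 + 23350*sqrt(2) ≈ 1.3343e+5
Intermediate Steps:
x = 10 (x = 6 + 4 = 10)
L(K, R) = 10
F = 10*sqrt(2) (F = sqrt(185 + 15) = sqrt(200) = 10*sqrt(2) ≈ 14.142)
G(O, D) = -6 + O*D**2 (G(O, D) = O*D**2 - 6 = -6 + O*D**2)
(381 + G(L(0, -1), -14))*(F + 43) = (381 + (-6 + 10*(-14)**2))*(10*sqrt(2) + 43) = (381 + (-6 + 10*196))*(43 + 10*sqrt(2)) = (381 + (-6 + 1960))*(43 + 10*sqrt(2)) = (381 + 1954)*(43 + 10*sqrt(2)) = 2335*(43 + 10*sqrt(2)) = 100405 + 23350*sqrt(2)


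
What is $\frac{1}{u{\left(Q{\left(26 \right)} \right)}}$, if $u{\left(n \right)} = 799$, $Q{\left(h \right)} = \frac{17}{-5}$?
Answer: $\frac{1}{799} \approx 0.0012516$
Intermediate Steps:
$Q{\left(h \right)} = - \frac{17}{5}$ ($Q{\left(h \right)} = 17 \left(- \frac{1}{5}\right) = - \frac{17}{5}$)
$\frac{1}{u{\left(Q{\left(26 \right)} \right)}} = \frac{1}{799}$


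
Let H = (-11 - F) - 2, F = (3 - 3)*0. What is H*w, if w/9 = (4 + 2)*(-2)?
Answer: 1404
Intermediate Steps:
F = 0 (F = 0*0 = 0)
w = -108 (w = 9*((4 + 2)*(-2)) = 9*(6*(-2)) = 9*(-12) = -108)
H = -13 (H = (-11 - 1*0) - 2 = (-11 + 0) - 2 = -11 - 2 = -13)
H*w = -13*(-108) = 1404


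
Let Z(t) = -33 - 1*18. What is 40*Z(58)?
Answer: -2040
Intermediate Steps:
Z(t) = -51 (Z(t) = -33 - 18 = -51)
40*Z(58) = 40*(-51) = -2040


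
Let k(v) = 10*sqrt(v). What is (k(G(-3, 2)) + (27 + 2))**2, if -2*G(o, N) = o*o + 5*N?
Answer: -109 + 290*I*sqrt(38) ≈ -109.0 + 1787.7*I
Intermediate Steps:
G(o, N) = -5*N/2 - o**2/2 (G(o, N) = -(o*o + 5*N)/2 = -(o**2 + 5*N)/2 = -5*N/2 - o**2/2)
(k(G(-3, 2)) + (27 + 2))**2 = (10*sqrt(-5/2*2 - 1/2*(-3)**2) + (27 + 2))**2 = (10*sqrt(-5 - 1/2*9) + 29)**2 = (10*sqrt(-5 - 9/2) + 29)**2 = (10*sqrt(-19/2) + 29)**2 = (10*(I*sqrt(38)/2) + 29)**2 = (5*I*sqrt(38) + 29)**2 = (29 + 5*I*sqrt(38))**2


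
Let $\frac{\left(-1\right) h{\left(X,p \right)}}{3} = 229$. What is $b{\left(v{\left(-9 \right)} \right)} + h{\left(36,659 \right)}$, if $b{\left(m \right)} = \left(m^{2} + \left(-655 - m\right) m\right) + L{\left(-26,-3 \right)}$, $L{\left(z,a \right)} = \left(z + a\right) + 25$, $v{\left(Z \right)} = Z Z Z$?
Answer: $476804$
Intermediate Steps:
$v{\left(Z \right)} = Z^{3}$ ($v{\left(Z \right)} = Z^{2} Z = Z^{3}$)
$h{\left(X,p \right)} = -687$ ($h{\left(X,p \right)} = \left(-3\right) 229 = -687$)
$L{\left(z,a \right)} = 25 + a + z$ ($L{\left(z,a \right)} = \left(a + z\right) + 25 = 25 + a + z$)
$b{\left(m \right)} = -4 + m^{2} + m \left(-655 - m\right)$ ($b{\left(m \right)} = \left(m^{2} + \left(-655 - m\right) m\right) - 4 = \left(m^{2} + m \left(-655 - m\right)\right) - 4 = -4 + m^{2} + m \left(-655 - m\right)$)
$b{\left(v{\left(-9 \right)} \right)} + h{\left(36,659 \right)} = \left(-4 - 655 \left(-9\right)^{3}\right) - 687 = \left(-4 - -477495\right) - 687 = \left(-4 + 477495\right) - 687 = 477491 - 687 = 476804$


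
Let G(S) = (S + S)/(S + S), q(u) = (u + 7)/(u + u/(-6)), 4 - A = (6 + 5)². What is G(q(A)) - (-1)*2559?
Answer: 2560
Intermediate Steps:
A = -117 (A = 4 - (6 + 5)² = 4 - 1*11² = 4 - 1*121 = 4 - 121 = -117)
q(u) = 6*(7 + u)/(5*u) (q(u) = (7 + u)/(u + u*(-⅙)) = (7 + u)/(u - u/6) = (7 + u)/((5*u/6)) = (7 + u)*(6/(5*u)) = 6*(7 + u)/(5*u))
G(S) = 1 (G(S) = (2*S)/((2*S)) = (2*S)*(1/(2*S)) = 1)
G(q(A)) - (-1)*2559 = 1 - (-1)*2559 = 1 - 1*(-2559) = 1 + 2559 = 2560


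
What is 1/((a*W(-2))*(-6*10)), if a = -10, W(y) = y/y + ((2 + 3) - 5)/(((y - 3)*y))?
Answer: 1/600 ≈ 0.0016667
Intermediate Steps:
W(y) = 1 (W(y) = 1 + (5 - 5)/(((-3 + y)*y)) = 1 + 0/((y*(-3 + y))) = 1 + 0*(1/(y*(-3 + y))) = 1 + 0 = 1)
1/((a*W(-2))*(-6*10)) = 1/((-10*1)*(-6*10)) = 1/(-10*(-60)) = 1/600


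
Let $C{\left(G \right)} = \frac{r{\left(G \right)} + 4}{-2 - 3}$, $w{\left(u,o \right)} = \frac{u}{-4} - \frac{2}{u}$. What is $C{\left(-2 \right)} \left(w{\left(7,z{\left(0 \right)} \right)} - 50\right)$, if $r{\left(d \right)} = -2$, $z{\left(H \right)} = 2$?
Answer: $\frac{1457}{70} \approx 20.814$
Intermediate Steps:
$w{\left(u,o \right)} = - \frac{2}{u} - \frac{u}{4}$ ($w{\left(u,o \right)} = u \left(- \frac{1}{4}\right) - \frac{2}{u} = - \frac{u}{4} - \frac{2}{u} = - \frac{2}{u} - \frac{u}{4}$)
$C{\left(G \right)} = - \frac{2}{5}$ ($C{\left(G \right)} = \frac{-2 + 4}{-2 - 3} = \frac{2}{-5} = 2 \left(- \frac{1}{5}\right) = - \frac{2}{5}$)
$C{\left(-2 \right)} \left(w{\left(7,z{\left(0 \right)} \right)} - 50\right) = - \frac{2 \left(\left(- \frac{2}{7} - \frac{7}{4}\right) - 50\right)}{5} = - \frac{2 \left(- \frac{57}{28} - 50\right)}{5} = \left(- \frac{2}{5}\right) \left(- \frac{1457}{28}\right) = \frac{1457}{70}$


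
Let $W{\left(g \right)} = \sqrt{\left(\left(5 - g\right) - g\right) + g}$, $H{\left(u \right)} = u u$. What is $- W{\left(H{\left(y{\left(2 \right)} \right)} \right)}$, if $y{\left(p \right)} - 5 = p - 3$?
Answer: $- i \sqrt{11} \approx - 3.3166 i$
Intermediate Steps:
$y{\left(p \right)} = 2 + p$ ($y{\left(p \right)} = 5 + \left(p - 3\right) = 5 + \left(-3 + p\right) = 2 + p$)
$H{\left(u \right)} = u^{2}$
$W{\left(g \right)} = \sqrt{5 - g}$ ($W{\left(g \right)} = \sqrt{\left(5 - 2 g\right) + g} = \sqrt{5 - g}$)
$- W{\left(H{\left(y{\left(2 \right)} \right)} \right)} = - \sqrt{5 - \left(2 + 2\right)^{2}} = - \sqrt{5 - 4^{2}} = - \sqrt{5 - 16} = - \sqrt{-11} = - i \sqrt{11}$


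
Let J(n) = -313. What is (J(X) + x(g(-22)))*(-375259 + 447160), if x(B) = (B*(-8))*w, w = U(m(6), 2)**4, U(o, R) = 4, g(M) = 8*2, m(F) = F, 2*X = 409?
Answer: -2378556981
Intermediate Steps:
X = 409/2 (X = (1/2)*409 = 409/2 ≈ 204.50)
g(M) = 16
w = 256 (w = 4**4 = 256)
x(B) = -2048*B (x(B) = (B*(-8))*256 = -8*B*256 = -2048*B)
(J(X) + x(g(-22)))*(-375259 + 447160) = (-313 - 2048*16)*(-375259 + 447160) = (-313 - 32768)*71901 = -33081*71901 = -2378556981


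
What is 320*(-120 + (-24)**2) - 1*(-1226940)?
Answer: 1372860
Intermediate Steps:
320*(-120 + (-24)**2) - 1*(-1226940) = 320*(-120 + 576) + 1226940 = 320*456 + 1226940 = 145920 + 1226940 = 1372860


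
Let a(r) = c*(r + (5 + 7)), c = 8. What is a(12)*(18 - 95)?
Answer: -14784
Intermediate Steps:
a(r) = 96 + 8*r (a(r) = 8*(r + (5 + 7)) = 8*(r + 12) = 8*(12 + r) = 96 + 8*r)
a(12)*(18 - 95) = (96 + 8*12)*(18 - 95) = (96 + 96)*(-77) = 192*(-77) = -14784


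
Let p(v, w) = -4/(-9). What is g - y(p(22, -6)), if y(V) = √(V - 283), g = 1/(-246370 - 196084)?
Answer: -1/442454 - I*√2543/3 ≈ -2.2601e-6 - 16.809*I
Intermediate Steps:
g = -1/442454 (g = 1/(-442454) = -1/442454 ≈ -2.2601e-6)
p(v, w) = 4/9 (p(v, w) = -4*(-⅑) = 4/9)
y(V) = √(-283 + V)
g - y(p(22, -6)) = -1/442454 - √(-283 + 4/9) = -1/442454 - √(-2543/9) = -1/442454 - I*√2543/3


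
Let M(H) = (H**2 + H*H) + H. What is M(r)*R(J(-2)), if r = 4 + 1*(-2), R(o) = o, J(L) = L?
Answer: -20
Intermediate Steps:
r = 2 (r = 4 - 2 = 2)
M(H) = H + 2*H**2 (M(H) = (H**2 + H**2) + H = 2*H**2 + H = H + 2*H**2)
M(r)*R(J(-2)) = (2*(1 + 2*2))*(-2) = (2*(1 + 4))*(-2) = (2*5)*(-2) = 10*(-2) = -20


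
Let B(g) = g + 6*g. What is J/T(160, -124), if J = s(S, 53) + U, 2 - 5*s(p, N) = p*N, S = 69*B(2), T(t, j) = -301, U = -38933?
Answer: 35123/215 ≈ 163.36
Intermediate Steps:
B(g) = 7*g
S = 966 (S = 69*(7*2) = 69*14 = 966)
s(p, N) = 2/5 - N*p/5 (s(p, N) = 2/5 - p*N/5 = 2/5 - N*p/5)
J = -245861/5 (J = (2/5 - 1/5*53*966) - 38933 = (2/5 - 51198/5) - 38933 = -51196/5 - 38933 = -245861/5 ≈ -49172.)
J/T(160, -124) = -245861/5/(-301) = -245861/5*(-1/301) = 35123/215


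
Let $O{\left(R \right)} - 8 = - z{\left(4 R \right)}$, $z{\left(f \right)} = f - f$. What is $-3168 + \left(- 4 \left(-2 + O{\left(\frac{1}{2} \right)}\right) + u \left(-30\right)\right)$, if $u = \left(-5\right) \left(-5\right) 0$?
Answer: $-3192$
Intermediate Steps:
$z{\left(f \right)} = 0$
$O{\left(R \right)} = 8$ ($O{\left(R \right)} = 8 - 0 = 8 + 0 = 8$)
$u = 0$ ($u = 25 \cdot 0 = 0$)
$-3168 + \left(- 4 \left(-2 + O{\left(\frac{1}{2} \right)}\right) + u \left(-30\right)\right) = -3168 + \left(- 4 \left(-2 + 8\right) + 0 \left(-30\right)\right) = -3168 + \left(\left(-4\right) 6 + 0\right) = -3168 + \left(-24 + 0\right) = -3168 - 24 = -3192$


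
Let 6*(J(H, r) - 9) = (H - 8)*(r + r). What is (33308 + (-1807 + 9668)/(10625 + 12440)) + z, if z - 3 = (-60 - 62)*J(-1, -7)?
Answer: 97701168/3295 ≈ 29651.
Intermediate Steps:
J(H, r) = 9 + r*(-8 + H)/3 (J(H, r) = 9 + ((H - 8)*(r + r))/6 = 9 + ((-8 + H)*(2*r))/6 = 9 + (2*r*(-8 + H))/6 = 9 + r*(-8 + H)/3)
z = -3657 (z = 3 + (-60 - 62)*(9 - 8/3*(-7) + (⅓)*(-1)*(-7)) = 3 - 122*(9 + 56/3 + 7/3) = 3 - 122*30 = 3 - 3660 = -3657)
(33308 + (-1807 + 9668)/(10625 + 12440)) + z = (33308 + (-1807 + 9668)/(10625 + 12440)) - 3657 = (33308 + 7861/23065) - 3657 = (33308 + 7861*(1/23065)) - 3657 = (33308 + 1123/3295) - 3657 = 109750983/3295 - 3657 = 97701168/3295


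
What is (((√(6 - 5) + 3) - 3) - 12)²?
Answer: 121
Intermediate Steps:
(((√(6 - 5) + 3) - 3) - 12)² = (((√1 + 3) - 3) - 12)² = (((1 + 3) - 3) - 12)² = ((4 - 3) - 12)² = (1 - 12)² = (-11)² = 121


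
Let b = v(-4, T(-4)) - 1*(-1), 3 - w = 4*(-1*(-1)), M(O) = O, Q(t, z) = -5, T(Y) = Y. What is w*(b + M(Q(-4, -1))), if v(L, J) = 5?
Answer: -1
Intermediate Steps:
w = -1 (w = 3 - 4*(-1*(-1)) = 3 - 4 = -1)
b = 6 (b = 5 - 1*(-1) = 5 + 1 = 6)
w*(b + M(Q(-4, -1))) = -(6 - 5) = -1*1 = -1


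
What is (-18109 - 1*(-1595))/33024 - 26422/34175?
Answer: -718463039/564297600 ≈ -1.2732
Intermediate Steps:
(-18109 - 1*(-1595))/33024 - 26422/34175 = (-18109 + 1595)*(1/33024) - 26422*1/34175 = -16514*1/33024 - 26422/34175 = -8257/16512 - 26422/34175 = -718463039/564297600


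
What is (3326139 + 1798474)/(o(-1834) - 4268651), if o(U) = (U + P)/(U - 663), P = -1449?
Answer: -12796158661/10658818264 ≈ -1.2005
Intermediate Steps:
o(U) = (-1449 + U)/(-663 + U) (o(U) = (U - 1449)/(U - 663) = (-1449 + U)/(-663 + U))
(3326139 + 1798474)/(o(-1834) - 4268651) = (3326139 + 1798474)/((-1449 - 1834)/(-663 - 1834) - 4268651) = 5124613/(-3283/(-2497) - 4268651) = 5124613/(-1/2497*(-3283) - 4268651) = 5124613/(3283/2497 - 4268651) = 5124613/(-10658818264/2497) = 5124613*(-2497/10658818264) = -12796158661/10658818264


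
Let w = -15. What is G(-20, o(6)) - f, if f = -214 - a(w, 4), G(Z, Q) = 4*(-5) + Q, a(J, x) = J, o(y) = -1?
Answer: 178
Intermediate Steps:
G(Z, Q) = -20 + Q
f = -199 (f = -214 - 1*(-15) = -214 + 15 = -199)
G(-20, o(6)) - f = (-20 - 1) - 1*(-199) = -21 + 199 = 178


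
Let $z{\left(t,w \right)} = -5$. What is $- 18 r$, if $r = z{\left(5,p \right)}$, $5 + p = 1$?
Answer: $90$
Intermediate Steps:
$p = -4$ ($p = -5 + 1 = -4$)
$r = -5$
$- 18 r = \left(-18\right) \left(-5\right) = 90$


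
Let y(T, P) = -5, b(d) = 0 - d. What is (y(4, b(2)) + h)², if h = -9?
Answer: 196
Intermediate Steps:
b(d) = -d
(y(4, b(2)) + h)² = (-5 - 9)² = (-14)² = 196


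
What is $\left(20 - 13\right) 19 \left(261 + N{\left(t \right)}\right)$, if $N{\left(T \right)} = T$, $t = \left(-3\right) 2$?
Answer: $33915$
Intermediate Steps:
$t = -6$
$\left(20 - 13\right) 19 \left(261 + N{\left(t \right)}\right) = \left(20 - 13\right) 19 \left(261 - 6\right) = 7 \cdot 19 \cdot 255 = 133 \cdot 255 = 33915$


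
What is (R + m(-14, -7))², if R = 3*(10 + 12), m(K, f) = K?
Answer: 2704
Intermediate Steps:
R = 66 (R = 3*22 = 66)
(R + m(-14, -7))² = (66 - 14)² = 52² = 2704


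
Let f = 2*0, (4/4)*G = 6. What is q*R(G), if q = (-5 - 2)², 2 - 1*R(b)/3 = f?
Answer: 294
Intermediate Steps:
G = 6
f = 0
R(b) = 6 (R(b) = 6 - 3*0 = 6 + 0 = 6)
q = 49 (q = (-7)² = 49)
q*R(G) = 49*6 = 294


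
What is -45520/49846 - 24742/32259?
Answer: -1350859706/803991057 ≈ -1.6802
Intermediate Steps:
-45520/49846 - 24742/32259 = -45520*1/49846 - 24742*1/32259 = -22760/24923 - 24742/32259 = -1350859706/803991057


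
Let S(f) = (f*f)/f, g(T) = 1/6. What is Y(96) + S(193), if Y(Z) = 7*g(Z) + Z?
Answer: 1741/6 ≈ 290.17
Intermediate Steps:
g(T) = ⅙
Y(Z) = 7/6 + Z (Y(Z) = 7*(⅙) + Z = 7/6 + Z)
S(f) = f (S(f) = f²/f = f)
Y(96) + S(193) = (7/6 + 96) + 193 = 583/6 + 193 = 1741/6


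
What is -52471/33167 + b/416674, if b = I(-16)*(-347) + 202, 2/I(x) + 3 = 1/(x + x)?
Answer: -1059676897052/670261588063 ≈ -1.5810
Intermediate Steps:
I(x) = 2/(-3 + 1/(2*x)) (I(x) = 2/(-3 + 1/(x + x)) = 2/(-3 + 1/(2*x)))
b = 41802/97 (b = -4*(-16)/(-1 + 6*(-16))*(-347) + 202 = -4*(-16)/(-1 - 96)*(-347) + 202 = -4*(-16)/(-97)*(-347) + 202 = -4*(-16)*(-1/97)*(-347) + 202 = -64/97*(-347) + 202 = 22208/97 + 202 = 41802/97 ≈ 430.95)
-52471/33167 + b/416674 = -52471/33167 + (41802/97)/416674 = -52471*1/33167 + (41802/97)*(1/416674) = -52471/33167 + 20901/20208689 = -1059676897052/670261588063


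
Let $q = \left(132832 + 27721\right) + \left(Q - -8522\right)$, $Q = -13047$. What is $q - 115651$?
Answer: $40377$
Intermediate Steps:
$q = 156028$ ($q = \left(132832 + 27721\right) - 4525 = 160553 + \left(-13047 + 8522\right) = 160553 - 4525 = 156028$)
$q - 115651 = 156028 - 115651 = 40377$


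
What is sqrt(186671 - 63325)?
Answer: sqrt(123346) ≈ 351.21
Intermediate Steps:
sqrt(186671 - 63325) = sqrt(123346)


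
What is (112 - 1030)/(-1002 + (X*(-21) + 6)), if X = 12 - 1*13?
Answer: 306/325 ≈ 0.94154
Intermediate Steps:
X = -1 (X = 12 - 13 = -1)
(112 - 1030)/(-1002 + (X*(-21) + 6)) = (112 - 1030)/(-1002 + (-1*(-21) + 6)) = -918/(-1002 + (21 + 6)) = -918/(-1002 + 27) = -918/(-975) = -918*(-1/975) = 306/325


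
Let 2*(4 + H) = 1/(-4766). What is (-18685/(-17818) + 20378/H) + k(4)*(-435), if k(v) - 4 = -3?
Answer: -3755842441233/679382522 ≈ -5528.3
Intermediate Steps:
H = -38129/9532 (H = -4 + (½)/(-4766) = -4 + (½)*(-1/4766) = -4 - 1/9532 = -38129/9532 ≈ -4.0001)
k(v) = 1 (k(v) = 4 - 3 = 1)
(-18685/(-17818) + 20378/H) + k(4)*(-435) = (-18685/(-17818) + 20378/(-38129/9532)) + 1*(-435) = (-18685*(-1/17818) + 20378*(-9532/38129)) - 435 = (18685/17818 - 194243096/38129) - 435 = -3460311044163/679382522 - 435 = -3755842441233/679382522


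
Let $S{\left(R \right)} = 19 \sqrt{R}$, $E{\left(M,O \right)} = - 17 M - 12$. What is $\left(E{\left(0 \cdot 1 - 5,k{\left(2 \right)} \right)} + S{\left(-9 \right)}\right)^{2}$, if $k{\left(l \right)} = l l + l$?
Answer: $2080 + 8322 i \approx 2080.0 + 8322.0 i$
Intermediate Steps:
$k{\left(l \right)} = l + l^{2}$ ($k{\left(l \right)} = l^{2} + l = l + l^{2}$)
$E{\left(M,O \right)} = -12 - 17 M$
$\left(E{\left(0 \cdot 1 - 5,k{\left(2 \right)} \right)} + S{\left(-9 \right)}\right)^{2} = \left(\left(-12 - 17 \left(0 \cdot 1 - 5\right)\right) + 19 \sqrt{-9}\right)^{2} = \left(\left(-12 - 17 \left(0 - 5\right)\right) + 19 \cdot 3 i\right)^{2} = \left(\left(-12 - -85\right) + 57 i\right)^{2} = \left(\left(-12 + 85\right) + 57 i\right)^{2} = \left(73 + 57 i\right)^{2}$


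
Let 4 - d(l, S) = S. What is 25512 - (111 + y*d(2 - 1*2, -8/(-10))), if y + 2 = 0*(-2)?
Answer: 127037/5 ≈ 25407.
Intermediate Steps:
d(l, S) = 4 - S
y = -2 (y = -2 + 0*(-2) = -2 + 0 = -2)
25512 - (111 + y*d(2 - 1*2, -8/(-10))) = 25512 - (111 - 2*(4 - (-8)/(-10))) = 25512 - (111 - 2*(4 - (-8)*(-1)/10)) = 25512 - (111 - 2*(4 - 1*⅘)) = 25512 - (111 - 2*(4 - ⅘)) = 25512 - (111 - 2*16/5) = 25512 - (111 - 32/5) = 25512 - 1*523/5 = 25512 - 523/5 = 127037/5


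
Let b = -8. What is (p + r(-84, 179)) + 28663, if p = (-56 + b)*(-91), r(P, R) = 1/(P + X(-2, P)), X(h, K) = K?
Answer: 5793815/168 ≈ 34487.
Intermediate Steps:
r(P, R) = 1/(2*P) (r(P, R) = 1/(P + P) = 1/(2*P))
p = 5824 (p = (-56 - 8)*(-91) = -64*(-91) = 5824)
(p + r(-84, 179)) + 28663 = (5824 + (1/2)/(-84)) + 28663 = (5824 + (1/2)*(-1/84)) + 28663 = (5824 - 1/168) + 28663 = 978431/168 + 28663 = 5793815/168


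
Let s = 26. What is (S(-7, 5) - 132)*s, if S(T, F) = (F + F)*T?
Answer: -5252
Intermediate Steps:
S(T, F) = 2*F*T (S(T, F) = (2*F)*T = 2*F*T)
(S(-7, 5) - 132)*s = (2*5*(-7) - 132)*26 = (-70 - 132)*26 = -202*26 = -5252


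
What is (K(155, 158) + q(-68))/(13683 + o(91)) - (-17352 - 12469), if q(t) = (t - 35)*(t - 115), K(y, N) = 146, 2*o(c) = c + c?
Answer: 410773449/13774 ≈ 29822.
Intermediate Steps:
o(c) = c (o(c) = (c + c)/2 = (2*c)/2 = c)
q(t) = (-115 + t)*(-35 + t) (q(t) = (-35 + t)*(-115 + t) = (-115 + t)*(-35 + t))
(K(155, 158) + q(-68))/(13683 + o(91)) - (-17352 - 12469) = (146 + (4025 + (-68)² - 150*(-68)))/(13683 + 91) - (-17352 - 12469) = (146 + (4025 + 4624 + 10200))/13774 - 1*(-29821) = (146 + 18849)*(1/13774) + 29821 = 18995*(1/13774) + 29821 = 18995/13774 + 29821 = 410773449/13774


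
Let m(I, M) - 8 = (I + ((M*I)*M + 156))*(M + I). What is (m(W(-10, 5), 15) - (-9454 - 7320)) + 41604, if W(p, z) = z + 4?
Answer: 110946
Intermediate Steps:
W(p, z) = 4 + z
m(I, M) = 8 + (I + M)*(156 + I + I*M**2) (m(I, M) = 8 + (I + ((M*I)*M + 156))*(M + I) = 8 + (I + ((I*M)*M + 156))*(I + M) = 8 + (I + (I*M**2 + 156))*(I + M) = 8 + (I + (156 + I*M**2))*(I + M) = 8 + (156 + I + I*M**2)*(I + M) = 8 + (I + M)*(156 + I + I*M**2))
(m(W(-10, 5), 15) - (-9454 - 7320)) + 41604 = ((8 + (4 + 5)**2 + 156*(4 + 5) + 156*15 + (4 + 5)*15 + (4 + 5)*15**3 + (4 + 5)**2*15**2) - (-9454 - 7320)) + 41604 = ((8 + 9**2 + 156*9 + 2340 + 9*15 + 9*3375 + 9**2*225) - 1*(-16774)) + 41604 = ((8 + 81 + 1404 + 2340 + 135 + 30375 + 81*225) + 16774) + 41604 = ((8 + 81 + 1404 + 2340 + 135 + 30375 + 18225) + 16774) + 41604 = (52568 + 16774) + 41604 = 69342 + 41604 = 110946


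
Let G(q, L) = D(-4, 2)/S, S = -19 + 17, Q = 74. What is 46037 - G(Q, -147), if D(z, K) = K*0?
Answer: 46037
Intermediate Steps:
D(z, K) = 0
S = -2
G(q, L) = 0 (G(q, L) = 0/(-2) = 0*(-½) = 0)
46037 - G(Q, -147) = 46037 - 1*0 = 46037 + 0 = 46037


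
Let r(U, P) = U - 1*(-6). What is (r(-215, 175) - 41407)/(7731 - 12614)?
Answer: 41616/4883 ≈ 8.5226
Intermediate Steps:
r(U, P) = 6 + U (r(U, P) = U + 6 = 6 + U)
(r(-215, 175) - 41407)/(7731 - 12614) = ((6 - 215) - 41407)/(7731 - 12614) = (-209 - 41407)/(-4883) = -41616*(-1/4883) = 41616/4883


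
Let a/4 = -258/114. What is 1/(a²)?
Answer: 361/29584 ≈ 0.012203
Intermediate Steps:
a = -172/19 (a = 4*(-258/114) = 4*(-258*1/114) = 4*(-43/19) = -172/19 ≈ -9.0526)
1/(a²) = 1/((-172/19)²) = 1/(29584/361) = 361/29584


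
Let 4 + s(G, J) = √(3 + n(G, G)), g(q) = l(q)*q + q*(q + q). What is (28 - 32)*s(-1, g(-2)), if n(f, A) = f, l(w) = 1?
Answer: 16 - 4*√2 ≈ 10.343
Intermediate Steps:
g(q) = q + 2*q² (g(q) = 1*q + q*(q + q) = q + q*(2*q) = q + 2*q²)
s(G, J) = -4 + √(3 + G)
(28 - 32)*s(-1, g(-2)) = (28 - 32)*(-4 + √(3 - 1)) = -4*(-4 + √2) = 16 - 4*√2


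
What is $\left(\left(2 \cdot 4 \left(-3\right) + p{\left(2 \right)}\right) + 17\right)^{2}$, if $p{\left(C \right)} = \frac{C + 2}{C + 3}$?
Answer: $\frac{961}{25} \approx 38.44$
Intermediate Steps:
$p{\left(C \right)} = \frac{2 + C}{3 + C}$
$\left(\left(2 \cdot 4 \left(-3\right) + p{\left(2 \right)}\right) + 17\right)^{2} = \left(\left(2 \cdot 4 \left(-3\right) + \frac{2 + 2}{3 + 2}\right) + 17\right)^{2} = \left(\left(8 \left(-3\right) + \frac{1}{5} \cdot 4\right) + 17\right)^{2} = \left(\left(-24 + \frac{1}{5} \cdot 4\right) + 17\right)^{2} = \left(\left(-24 + \frac{4}{5}\right) + 17\right)^{2} = \left(- \frac{116}{5} + 17\right)^{2} = \left(- \frac{31}{5}\right)^{2} = \frac{961}{25}$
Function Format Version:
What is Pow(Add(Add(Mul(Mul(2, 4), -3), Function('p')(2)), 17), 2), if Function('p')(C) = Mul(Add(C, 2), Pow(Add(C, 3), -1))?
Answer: Rational(961, 25) ≈ 38.440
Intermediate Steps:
Function('p')(C) = Mul(Pow(Add(3, C), -1), Add(2, C)) (Function('p')(C) = Mul(Add(2, C), Pow(Add(3, C), -1)) = Mul(Pow(Add(3, C), -1), Add(2, C)))
Pow(Add(Add(Mul(Mul(2, 4), -3), Function('p')(2)), 17), 2) = Pow(Add(Add(Mul(Mul(2, 4), -3), Mul(Pow(Add(3, 2), -1), Add(2, 2))), 17), 2) = Pow(Add(Add(Mul(8, -3), Mul(Pow(5, -1), 4)), 17), 2) = Pow(Add(Add(-24, Mul(Rational(1, 5), 4)), 17), 2) = Pow(Add(Add(-24, Rational(4, 5)), 17), 2) = Pow(Add(Rational(-116, 5), 17), 2) = Pow(Rational(-31, 5), 2) = Rational(961, 25)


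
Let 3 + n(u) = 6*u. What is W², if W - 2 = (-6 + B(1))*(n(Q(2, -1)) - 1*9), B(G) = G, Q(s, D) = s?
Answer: 4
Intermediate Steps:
n(u) = -3 + 6*u
W = 2 (W = 2 + (-6 + 1)*((-3 + 6*2) - 1*9) = 2 - 5*((-3 + 12) - 9) = 2 - 5*(9 - 9) = 2 - 5*0 = 2 + 0 = 2)
W² = 2² = 4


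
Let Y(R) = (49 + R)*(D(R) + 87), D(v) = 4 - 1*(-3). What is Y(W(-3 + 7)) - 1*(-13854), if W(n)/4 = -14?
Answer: 13196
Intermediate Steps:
D(v) = 7 (D(v) = 4 + 3 = 7)
W(n) = -56 (W(n) = 4*(-14) = -56)
Y(R) = 4606 + 94*R (Y(R) = (49 + R)*(7 + 87) = (49 + R)*94 = 4606 + 94*R)
Y(W(-3 + 7)) - 1*(-13854) = (4606 + 94*(-56)) - 1*(-13854) = (4606 - 5264) + 13854 = -658 + 13854 = 13196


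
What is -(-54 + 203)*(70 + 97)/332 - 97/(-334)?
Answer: -4139359/55444 ≈ -74.658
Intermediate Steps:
-(-54 + 203)*(70 + 97)/332 - 97/(-334) = -149*167*(1/332) - 97*(-1/334) = -1*24883*(1/332) + 97/334 = -24883*1/332 + 97/334 = -24883/332 + 97/334 = -4139359/55444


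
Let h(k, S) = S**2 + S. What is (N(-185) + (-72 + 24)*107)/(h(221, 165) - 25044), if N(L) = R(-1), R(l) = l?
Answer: -5137/2346 ≈ -2.1897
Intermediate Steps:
N(L) = -1
h(k, S) = S + S**2
(N(-185) + (-72 + 24)*107)/(h(221, 165) - 25044) = (-1 + (-72 + 24)*107)/(165*(1 + 165) - 25044) = (-1 - 48*107)/(165*166 - 25044) = (-1 - 5136)/(27390 - 25044) = -5137/2346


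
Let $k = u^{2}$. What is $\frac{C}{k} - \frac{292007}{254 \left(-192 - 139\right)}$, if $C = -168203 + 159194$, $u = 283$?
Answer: $\frac{22629125957}{6733402586} \approx 3.3607$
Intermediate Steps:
$k = 80089$ ($k = 283^{2} = 80089$)
$C = -9009$
$\frac{C}{k} - \frac{292007}{254 \left(-192 - 139\right)} = - \frac{9009}{80089} - \frac{292007}{254 \left(-192 - 139\right)} = \left(-9009\right) \frac{1}{80089} - \frac{292007}{254 \left(-331\right)} = - \frac{9009}{80089} - \frac{292007}{-84074} = - \frac{9009}{80089} - - \frac{292007}{84074} = - \frac{9009}{80089} + \frac{292007}{84074} = \frac{22629125957}{6733402586}$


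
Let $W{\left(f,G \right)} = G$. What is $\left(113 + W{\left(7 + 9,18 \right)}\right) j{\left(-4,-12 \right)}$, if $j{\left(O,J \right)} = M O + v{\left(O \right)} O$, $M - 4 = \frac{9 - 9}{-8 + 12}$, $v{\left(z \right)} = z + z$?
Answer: $2096$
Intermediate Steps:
$v{\left(z \right)} = 2 z$
$M = 4$ ($M = 4 + \frac{9 - 9}{-8 + 12} = 4 + \frac{0}{4} = 4 + 0 \cdot \frac{1}{4} = 4 + 0 = 4$)
$j{\left(O,J \right)} = 2 O^{2} + 4 O$ ($j{\left(O,J \right)} = 4 O + 2 O O = 4 O + 2 O^{2} = 2 O^{2} + 4 O$)
$\left(113 + W{\left(7 + 9,18 \right)}\right) j{\left(-4,-12 \right)} = \left(113 + 18\right) 2 \left(-4\right) \left(2 - 4\right) = 131 \cdot 2 \left(-4\right) \left(-2\right) = 131 \cdot 16 = 2096$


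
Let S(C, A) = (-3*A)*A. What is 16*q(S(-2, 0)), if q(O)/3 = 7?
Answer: 336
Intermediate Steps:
S(C, A) = -3*A²
q(O) = 21 (q(O) = 3*7 = 21)
16*q(S(-2, 0)) = 16*21 = 336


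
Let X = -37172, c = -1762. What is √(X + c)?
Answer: 3*I*√4326 ≈ 197.32*I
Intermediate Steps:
√(X + c) = √(-37172 - 1762) = √(-38934) = 3*I*√4326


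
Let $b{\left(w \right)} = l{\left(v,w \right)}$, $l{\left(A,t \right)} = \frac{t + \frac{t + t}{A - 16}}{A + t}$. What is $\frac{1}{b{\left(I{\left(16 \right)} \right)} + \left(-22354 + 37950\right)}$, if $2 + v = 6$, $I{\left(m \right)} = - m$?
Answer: $\frac{9}{140374} \approx 6.4114 \cdot 10^{-5}$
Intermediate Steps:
$v = 4$ ($v = -2 + 6 = 4$)
$l{\left(A,t \right)} = \frac{t + \frac{2 t}{-16 + A}}{A + t}$
$b{\left(w \right)} = - \frac{10 w}{-48 - 12 w}$ ($b{\left(w \right)} = \frac{w \left(-14 + 4\right)}{4^{2} - 64 - 16 w + 4 w} = w \frac{1}{16 - 64 - 16 w + 4 w} \left(-10\right) = w \frac{1}{-48 - 12 w} \left(-10\right) = - \frac{10 w}{-48 - 12 w}$)
$\frac{1}{b{\left(I{\left(16 \right)} \right)} + \left(-22354 + 37950\right)} = \frac{1}{\frac{5 \left(\left(-1\right) 16\right)}{6 \left(4 - 16\right)} + \left(-22354 + 37950\right)} = \frac{1}{\frac{5}{6} \left(-16\right) \frac{1}{4 - 16} + 15596} = \frac{1}{\frac{5}{6} \left(-16\right) \frac{1}{-12} + 15596} = \frac{1}{\frac{5}{6} \left(-16\right) \left(- \frac{1}{12}\right) + 15596} = \frac{1}{\frac{10}{9} + 15596} = \frac{1}{\frac{140374}{9}} = \frac{9}{140374}$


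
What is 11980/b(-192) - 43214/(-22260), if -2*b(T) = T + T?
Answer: 1909527/29680 ≈ 64.337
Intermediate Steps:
b(T) = -T (b(T) = -(T + T)/2 = -T)
11980/b(-192) - 43214/(-22260) = 11980/((-1*(-192))) - 43214/(-22260) = 11980/192 - 43214*(-1/22260) = 11980*(1/192) + 21607/11130 = 2995/48 + 21607/11130 = 1909527/29680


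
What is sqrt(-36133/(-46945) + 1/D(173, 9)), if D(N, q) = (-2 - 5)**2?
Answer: sqrt(85320753590)/328615 ≈ 0.88887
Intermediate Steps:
D(N, q) = 49 (D(N, q) = (-7)**2 = 49)
sqrt(-36133/(-46945) + 1/D(173, 9)) = sqrt(-36133/(-46945) + 1/49) = sqrt(-36133*(-1/46945) + 1/49) = sqrt(36133/46945 + 1/49) = sqrt(1817462/2300305) = sqrt(85320753590)/328615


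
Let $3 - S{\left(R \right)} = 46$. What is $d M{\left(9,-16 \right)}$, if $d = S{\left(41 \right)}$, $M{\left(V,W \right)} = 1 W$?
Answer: $688$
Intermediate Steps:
$M{\left(V,W \right)} = W$
$S{\left(R \right)} = -43$ ($S{\left(R \right)} = 3 - 46 = -43$)
$d = -43$
$d M{\left(9,-16 \right)} = \left(-43\right) \left(-16\right) = 688$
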